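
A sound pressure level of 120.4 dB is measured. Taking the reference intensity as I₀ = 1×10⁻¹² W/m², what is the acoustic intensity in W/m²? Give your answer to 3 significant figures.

I/I₀ = 10^(120.4/10) = 1.096e+12, so I = 1.096e+12 × 10⁻¹² W/m².

1.10 W/m²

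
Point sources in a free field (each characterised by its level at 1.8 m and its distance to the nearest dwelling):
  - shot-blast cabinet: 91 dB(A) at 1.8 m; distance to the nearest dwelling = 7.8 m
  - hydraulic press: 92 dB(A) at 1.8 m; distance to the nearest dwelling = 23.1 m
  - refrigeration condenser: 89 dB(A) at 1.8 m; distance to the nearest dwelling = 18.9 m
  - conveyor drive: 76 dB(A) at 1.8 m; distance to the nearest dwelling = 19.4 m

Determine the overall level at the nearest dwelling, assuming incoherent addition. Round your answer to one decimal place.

First find each source's level at the receiver (point-source: −20·log₁₀(r/r_ref)), then combine on an intensity basis.
shot-blast cabinet: 91 − 20·log₁₀(7.8/1.8) = 91 − 12.74 = 78.26 dB(A).
hydraulic press: 92 − 20·log₁₀(23.1/1.8) = 92 − 22.17 = 69.83 dB(A).
refrigeration condenser: 89 − 20·log₁₀(18.9/1.8) = 89 − 20.42 = 68.58 dB(A).
conveyor drive: 76 − 20·log₁₀(19.4/1.8) = 76 − 20.65 = 55.35 dB(A).
Σ 10^(L/10) = 8.421e+07 → L_total = 10·log₁₀(8.421e+07) = 79.25 dB(A).

79.3 dB(A)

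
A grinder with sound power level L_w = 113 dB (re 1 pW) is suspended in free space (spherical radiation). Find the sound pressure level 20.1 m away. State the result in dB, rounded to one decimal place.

75.9 dB

Free-field spherical radiation: L_p = L_w − 10·log₁₀(4π·r²), r = 20.1 m.
4π·r² = 5077 m², 10·log₁₀ of that is 37.056 dB.
L_p = 113 − 37.056 = 75.94 dB.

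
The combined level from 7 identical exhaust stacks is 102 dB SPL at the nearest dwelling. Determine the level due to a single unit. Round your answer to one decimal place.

7 equal contributions raise the level by 10·log₁₀ 7 = 8.451 dB, so each unit alone gives 102 − 8.451.

93.5 dB SPL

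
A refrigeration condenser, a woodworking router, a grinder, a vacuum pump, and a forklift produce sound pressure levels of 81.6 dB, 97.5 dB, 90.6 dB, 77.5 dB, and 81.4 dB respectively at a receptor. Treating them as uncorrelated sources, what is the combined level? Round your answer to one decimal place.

98.5 dB

For uncorrelated sources the intensities add, so convert each level to linear form, sum, and take 10·log₁₀ of the total.
Σ 10^(L/10) = 10^(81.6/10) + 10^(97.5/10) + 10^(90.6/10) + 10^(77.5/10) + 10^(81.4/10) = 7.110e+09.
L_total = 10·log₁₀(7.110e+09) = 98.52 dB.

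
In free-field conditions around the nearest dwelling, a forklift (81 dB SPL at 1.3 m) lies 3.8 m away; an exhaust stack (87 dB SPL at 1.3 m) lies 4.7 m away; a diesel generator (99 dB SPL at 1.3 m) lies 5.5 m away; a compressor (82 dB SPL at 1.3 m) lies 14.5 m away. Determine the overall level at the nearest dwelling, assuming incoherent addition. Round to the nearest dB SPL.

First find each source's level at the receiver (point-source: −20·log₁₀(r/r_ref)), then combine on an intensity basis.
forklift: 81 − 20·log₁₀(3.8/1.3) = 81 − 9.32 = 71.68 dB SPL.
exhaust stack: 87 − 20·log₁₀(4.7/1.3) = 87 − 11.16 = 75.84 dB SPL.
diesel generator: 99 − 20·log₁₀(5.5/1.3) = 99 − 12.53 = 86.47 dB SPL.
compressor: 82 − 20·log₁₀(14.5/1.3) = 82 − 20.95 = 61.05 dB SPL.
Σ 10^(L/10) = 4.981e+08 → L_total = 10·log₁₀(4.981e+08) = 86.97 dB SPL.

87 dB SPL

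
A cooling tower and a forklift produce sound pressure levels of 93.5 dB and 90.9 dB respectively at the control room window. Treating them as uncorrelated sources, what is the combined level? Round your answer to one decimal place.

Incoherent sources combine by intensity addition: L_total = 10·log₁₀(Σ 10^(L_i/10)).
Σ 10^(L/10) = 10^(93.5/10) + 10^(90.9/10) = 3.469e+09.
L_total = 10·log₁₀(3.469e+09) = 95.40 dB.

95.4 dB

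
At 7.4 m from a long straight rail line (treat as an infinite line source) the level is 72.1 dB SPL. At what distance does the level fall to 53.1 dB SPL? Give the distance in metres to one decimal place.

587.8 m

The 19.0 dB drop corresponds to a distance ratio of 10^(19.0/10) for a line source.
r₂ = 7.4·10^((72.1−53.1)/10) = 7.4·10^(19.0/10) = 587.80 m.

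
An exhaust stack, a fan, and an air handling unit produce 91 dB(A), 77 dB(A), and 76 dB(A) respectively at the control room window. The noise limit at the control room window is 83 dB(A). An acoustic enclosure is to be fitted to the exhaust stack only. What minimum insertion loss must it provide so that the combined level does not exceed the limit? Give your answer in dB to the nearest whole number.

11 dB

Everything except the exhaust stack sums to 10^(77/10) + 10^(76/10) = 8.993e+07 in linear terms, 79.54 dB(A).
To meet 83 dB(A) overall, the treated exhaust stack may contribute at most 10^(83/10) − 8.993e+07 = 1.096e+08, i.e. 80.40 dB(A).
Required insertion loss = 91 − 80.40 = 10.60 dB.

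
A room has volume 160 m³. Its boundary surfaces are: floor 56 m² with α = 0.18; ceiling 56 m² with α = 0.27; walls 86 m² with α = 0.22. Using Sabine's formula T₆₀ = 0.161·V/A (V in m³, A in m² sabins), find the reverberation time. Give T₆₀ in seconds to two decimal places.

0.58 s

Summing Sᵢαᵢ: 56·0.18 + 56·0.27 + 86·0.22 = 44.12 m².
T₆₀ = 0.161 × 160 / 44.12 = 0.584 s.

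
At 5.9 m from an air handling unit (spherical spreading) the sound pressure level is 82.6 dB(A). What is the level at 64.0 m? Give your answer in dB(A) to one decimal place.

Point-source attenuation: ΔL = 20·log₁₀(r₂/r₁) = 20·log₁₀(64.0/5.9) = 20.707 dB.
L₂ = 82.6 − 20·log₁₀(64.0/5.9) = 82.6 − 20.707 = 61.89 dB(A).

61.9 dB(A)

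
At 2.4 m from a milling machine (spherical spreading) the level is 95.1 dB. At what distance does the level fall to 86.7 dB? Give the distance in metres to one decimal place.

For a point source L₁ − L₂ = 20·log₁₀(r₂/r₁), so r₂ = r₁·10^((L₁−L₂)/20).
r₂ = 2.4·10^((95.1−86.7)/20) = 2.4·10^(8.4/20) = 6.31 m.

6.3 m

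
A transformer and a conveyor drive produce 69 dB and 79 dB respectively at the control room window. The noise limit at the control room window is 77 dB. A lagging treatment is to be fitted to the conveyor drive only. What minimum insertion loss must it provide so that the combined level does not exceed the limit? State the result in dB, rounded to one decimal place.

2.7 dB

The untreated sources together contribute 10^(69/10) = 7.943e+06, i.e. 69.00 dB.
The limit corresponds to 10^(77/10) = 5.012e+07; subtracting the fixed part leaves 4.218e+07 for the conveyor drive, i.e. 76.25 dB.
Required insertion loss = 79 − 76.25 = 2.75 dB.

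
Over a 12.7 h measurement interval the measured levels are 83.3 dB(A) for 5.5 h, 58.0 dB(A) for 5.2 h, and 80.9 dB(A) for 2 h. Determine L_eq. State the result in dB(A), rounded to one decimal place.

80.5 dB(A)

Weight each interval's intensity by its duration and average over T = 12.7 h:
Σ tᵢ·10^(Lᵢ/10) = 5.5·10^(83.3/10) + 5.2·10^(58.0/10) + 2·10^(80.9/10) = 1.425e+09.
L_eq = 10·log₁₀(1.425e+09/12.7) = 80.50 dB(A).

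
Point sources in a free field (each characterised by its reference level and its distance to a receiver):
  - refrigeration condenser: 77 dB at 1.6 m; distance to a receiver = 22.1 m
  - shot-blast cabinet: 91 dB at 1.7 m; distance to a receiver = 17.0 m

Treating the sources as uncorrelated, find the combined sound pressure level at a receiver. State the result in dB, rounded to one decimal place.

Apply inverse-square spreading to bring every level to the receiver, then sum 10^(L/10).
refrigeration condenser: 77 − 20·log₁₀(22.1/1.6) = 77 − 22.81 = 54.19 dB.
shot-blast cabinet: 91 − 20·log₁₀(17.0/1.7) = 91 − 20.00 = 71.00 dB.
Σ 10^(L/10) = 1.285e+07 → L_total = 10·log₁₀(1.285e+07) = 71.09 dB.

71.1 dB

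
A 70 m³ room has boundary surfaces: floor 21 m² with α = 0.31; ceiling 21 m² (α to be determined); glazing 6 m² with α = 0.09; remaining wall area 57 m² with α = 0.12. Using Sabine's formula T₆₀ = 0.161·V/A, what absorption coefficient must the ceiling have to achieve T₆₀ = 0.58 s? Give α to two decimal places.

Required total absorption A = 0.161·70/0.58 = 19.43 m².
Absorption from the other surfaces = 21·0.31 + 6·0.09 + 57·0.12 = 13.89 m², so the ceiling must supply 5.54 m² over 21 m².
α = 5.54/21 = 0.264.

0.26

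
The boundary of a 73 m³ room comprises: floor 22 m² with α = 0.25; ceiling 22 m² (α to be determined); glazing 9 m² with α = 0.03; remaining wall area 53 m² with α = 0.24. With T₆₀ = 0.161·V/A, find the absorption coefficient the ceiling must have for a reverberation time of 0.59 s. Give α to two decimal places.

0.07

Required total absorption A = 0.161·73/0.59 = 19.92 m².
Absorption from the other surfaces = 22·0.25 + 9·0.03 + 53·0.24 = 18.49 m², so the ceiling must supply 1.43 m² over 22 m².
α = 1.43/22 = 0.065.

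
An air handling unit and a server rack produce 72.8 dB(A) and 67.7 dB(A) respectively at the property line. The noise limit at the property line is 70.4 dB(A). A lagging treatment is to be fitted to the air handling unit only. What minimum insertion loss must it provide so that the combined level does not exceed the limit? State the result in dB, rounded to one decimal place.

5.7 dB

Fixed contribution from the other source: Σ 10^(L/10) = 10^(67.7/10) = 5.888e+06 (67.70 dB(A)).
The limit corresponds to 10^(70.4/10) = 1.096e+07; subtracting the fixed part leaves 5.076e+06 for the air handling unit, i.e. 67.06 dB(A).
Required insertion loss = 72.8 − 67.06 = 5.74 dB.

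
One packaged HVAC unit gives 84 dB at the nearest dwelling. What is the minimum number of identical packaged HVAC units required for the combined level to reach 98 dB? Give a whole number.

The shortfall is 98 − 84 = 14.0 dB, and N units add 10·log₁₀ N, so need 10·log₁₀ N ≥ 14.0.
N ≥ 10^(14.0/10) = 25.119, so N = 26.

26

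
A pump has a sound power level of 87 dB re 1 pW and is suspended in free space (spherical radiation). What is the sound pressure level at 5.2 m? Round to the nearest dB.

62 dB

The power spreads over a sphere of area 4π·r², so L_p = L_w − 10·log₁₀(4π·r²).
4π·r² = 339.8 m², 10·log₁₀ of that is 25.312 dB.
L_p = 87 − 25.312 = 61.69 dB.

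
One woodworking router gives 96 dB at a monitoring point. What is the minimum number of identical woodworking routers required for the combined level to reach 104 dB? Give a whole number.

Need L₁ + 10·log₁₀ N ≥ 104, i.e. log₁₀ N ≥ 0.80.
N ≥ 10^(8.0/10) = 6.310, so N = 7.

7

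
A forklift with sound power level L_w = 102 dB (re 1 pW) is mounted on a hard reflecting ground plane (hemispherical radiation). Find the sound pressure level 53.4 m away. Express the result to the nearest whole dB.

59 dB

The power spreads over a hemisphere of area 2π·r², so L_p = L_w − 10·log₁₀(2π·r²).
2π·r² = 1.792e+04 m², 10·log₁₀ of that is 42.533 dB.
L_p = 102 − 42.533 = 59.47 dB.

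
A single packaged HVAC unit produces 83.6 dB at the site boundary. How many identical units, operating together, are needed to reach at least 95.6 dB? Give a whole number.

16

Need L₁ + 10·log₁₀ N ≥ 95.6, i.e. log₁₀ N ≥ 1.20.
N ≥ 10^(12.0/10) = 15.849, so N = 16.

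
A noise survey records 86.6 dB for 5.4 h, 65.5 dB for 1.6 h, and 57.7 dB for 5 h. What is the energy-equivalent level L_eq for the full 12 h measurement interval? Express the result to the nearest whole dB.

83 dB

Weight each interval's intensity by its duration and average over T = 12 h:
Σ tᵢ·10^(Lᵢ/10) = 5.4·10^(86.6/10) + 1.6·10^(65.5/10) + 5·10^(57.7/10) = 2.477e+09.
L_eq = 10·log₁₀(2.477e+09/12) = 83.15 dB.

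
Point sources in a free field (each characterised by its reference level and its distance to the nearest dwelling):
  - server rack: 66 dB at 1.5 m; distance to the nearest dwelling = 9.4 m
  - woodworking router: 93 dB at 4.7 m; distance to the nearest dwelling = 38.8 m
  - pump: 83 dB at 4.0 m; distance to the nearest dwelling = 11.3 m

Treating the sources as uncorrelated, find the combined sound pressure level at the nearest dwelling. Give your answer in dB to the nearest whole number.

77 dB

Apply inverse-square spreading to bring every level to the receiver, then sum 10^(L/10).
server rack: 66 − 20·log₁₀(9.4/1.5) = 66 − 15.94 = 50.06 dB.
woodworking router: 93 − 20·log₁₀(38.8/4.7) = 93 − 18.33 = 74.67 dB.
pump: 83 − 20·log₁₀(11.3/4.0) = 83 − 9.02 = 73.98 dB.
Σ 10^(L/10) = 5.438e+07 → L_total = 10·log₁₀(5.438e+07) = 77.35 dB.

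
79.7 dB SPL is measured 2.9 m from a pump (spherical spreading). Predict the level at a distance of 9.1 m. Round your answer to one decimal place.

69.8 dB SPL

Point-source attenuation: ΔL = 20·log₁₀(r₂/r₁) = 20·log₁₀(9.1/2.9) = 9.933 dB.
L₂ = 79.7 − 20·log₁₀(9.1/2.9) = 79.7 − 9.933 = 69.77 dB SPL.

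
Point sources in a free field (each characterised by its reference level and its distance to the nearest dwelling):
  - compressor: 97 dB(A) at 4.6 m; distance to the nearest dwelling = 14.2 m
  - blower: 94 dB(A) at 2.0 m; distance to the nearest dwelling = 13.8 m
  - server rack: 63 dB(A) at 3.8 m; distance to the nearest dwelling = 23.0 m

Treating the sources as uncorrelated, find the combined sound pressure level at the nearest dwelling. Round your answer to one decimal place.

Propagate each source to the receiver with L = L_ref − 20·log₁₀(r/r_ref), then add intensities.
compressor: 97 − 20·log₁₀(14.2/4.6) = 97 − 9.79 = 87.21 dB(A).
blower: 94 − 20·log₁₀(13.8/2.0) = 94 − 16.78 = 77.22 dB(A).
server rack: 63 − 20·log₁₀(23.0/3.8) = 63 − 15.64 = 47.36 dB(A).
Σ 10^(L/10) = 5.788e+08 → L_total = 10·log₁₀(5.788e+08) = 87.62 dB(A).

87.6 dB(A)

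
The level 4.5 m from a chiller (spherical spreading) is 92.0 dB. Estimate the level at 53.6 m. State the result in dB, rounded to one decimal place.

70.5 dB

Spherical spreading from a point source gives a 20·log₁₀(r₂/r₁) drop.
L₂ = 92.0 − 20·log₁₀(53.6/4.5) = 92.0 − 21.519 = 70.48 dB.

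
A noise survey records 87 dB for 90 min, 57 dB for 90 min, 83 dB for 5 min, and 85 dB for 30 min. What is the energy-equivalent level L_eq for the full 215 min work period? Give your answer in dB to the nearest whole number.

Weight each interval's intensity by its duration and average over T = 215 min:
Σ tᵢ·10^(Lᵢ/10) = 90·10^(87/10) + 90·10^(57/10) + 5·10^(83/10) + 30·10^(85/10) = 5.564e+10.
L_eq = 10·log₁₀(5.564e+10/215) = 84.13 dB.

84 dB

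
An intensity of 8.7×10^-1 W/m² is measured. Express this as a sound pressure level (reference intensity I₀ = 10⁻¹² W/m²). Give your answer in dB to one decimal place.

119.4 dB

I/I₀ = 8.7×10^-1/10⁻¹² = 8.7×10^11, and L = 10·log₁₀(I/I₀).
L = 10·(0.9395 + 11) = 119.40 dB.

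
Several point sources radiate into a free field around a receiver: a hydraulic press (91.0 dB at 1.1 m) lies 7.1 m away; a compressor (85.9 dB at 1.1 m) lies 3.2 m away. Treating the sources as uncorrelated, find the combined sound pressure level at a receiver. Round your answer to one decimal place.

78.8 dB

Propagate each source to the receiver with L = L_ref − 20·log₁₀(r/r_ref), then add intensities.
hydraulic press: 91.0 − 20·log₁₀(7.1/1.1) = 91.0 − 16.20 = 74.80 dB.
compressor: 85.9 − 20·log₁₀(3.2/1.1) = 85.9 − 9.28 = 76.62 dB.
Σ 10^(L/10) = 7.619e+07 → L_total = 10·log₁₀(7.619e+07) = 78.82 dB.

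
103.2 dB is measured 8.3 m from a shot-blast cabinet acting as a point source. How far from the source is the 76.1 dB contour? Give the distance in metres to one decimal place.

The 27.1 dB drop corresponds to a distance ratio of 10^(27.1/20) for a point source.
r₂ = 8.3·10^((103.2−76.1)/20) = 8.3·10^(27.1/20) = 187.97 m.

188.0 m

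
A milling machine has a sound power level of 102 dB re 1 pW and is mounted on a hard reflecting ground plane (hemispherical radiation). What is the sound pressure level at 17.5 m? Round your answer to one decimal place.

The power spreads over a hemisphere of area 2π·r², so L_p = L_w − 10·log₁₀(2π·r²).
2π·r² = 1924 m², 10·log₁₀ of that is 32.843 dB.
L_p = 102 − 32.843 = 69.16 dB.

69.2 dB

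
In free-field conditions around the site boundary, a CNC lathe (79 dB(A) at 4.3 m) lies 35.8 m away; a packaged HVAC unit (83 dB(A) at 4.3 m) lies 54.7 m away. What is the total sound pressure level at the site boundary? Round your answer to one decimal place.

63.8 dB(A)

First find each source's level at the receiver (point-source: −20·log₁₀(r/r_ref)), then combine on an intensity basis.
CNC lathe: 79 − 20·log₁₀(35.8/4.3) = 79 − 18.41 = 60.59 dB(A).
packaged HVAC unit: 83 − 20·log₁₀(54.7/4.3) = 83 − 22.09 = 60.91 dB(A).
Σ 10^(L/10) = 2.379e+06 → L_total = 10·log₁₀(2.379e+06) = 63.76 dB(A).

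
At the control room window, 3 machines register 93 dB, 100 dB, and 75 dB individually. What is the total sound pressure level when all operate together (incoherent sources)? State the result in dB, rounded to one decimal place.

100.8 dB

Incoherent sources combine by intensity addition: L_total = 10·log₁₀(Σ 10^(L_i/10)).
Σ 10^(L/10) = 10^(93/10) + 10^(100/10) + 10^(75/10) = 1.203e+10.
L_total = 10·log₁₀(1.203e+10) = 100.80 dB.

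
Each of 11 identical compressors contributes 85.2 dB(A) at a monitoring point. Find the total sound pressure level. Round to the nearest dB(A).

96 dB(A)

With 11 equal, uncorrelated contributions the intensity is 11× that of one unit, giving a rise of 10·log₁₀ 11.
L_total = 85.2 + 10·log₁₀(11) = 85.2 + 10.414 = 95.61 dB(A).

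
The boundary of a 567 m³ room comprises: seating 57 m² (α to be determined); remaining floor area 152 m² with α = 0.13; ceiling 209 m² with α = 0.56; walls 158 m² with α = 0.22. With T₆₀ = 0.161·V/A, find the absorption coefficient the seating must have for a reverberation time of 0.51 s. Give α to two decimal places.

0.13

A = 0.161·V/T₆₀ = 0.161·567/0.51 = 178.99 m² sabins.
Absorption from the other surfaces = 152·0.13 + 209·0.56 + 158·0.22 = 171.56 m², so the seating must supply 7.43 m² over 57 m².
α = 7.43/57 = 0.130.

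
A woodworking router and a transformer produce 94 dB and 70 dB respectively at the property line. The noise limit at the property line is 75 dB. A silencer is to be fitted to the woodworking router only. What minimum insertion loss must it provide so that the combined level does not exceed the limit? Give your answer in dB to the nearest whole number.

21 dB

The untreated sources together contribute 10^(70/10) = 1.000e+07, i.e. 70.00 dB.
To meet 75 dB overall, the treated woodworking router may contribute at most 10^(75/10) − 1.000e+07 = 2.162e+07, i.e. 73.35 dB.
So the woodworking router must be reduced from 94 to 73.35 dB: IL = 20.65 dB.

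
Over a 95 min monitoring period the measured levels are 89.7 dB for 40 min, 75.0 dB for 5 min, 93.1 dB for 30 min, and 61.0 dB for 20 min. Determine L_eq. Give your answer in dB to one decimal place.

90.2 dB

L_eq = 10·log₁₀[(1/T)·Σ tᵢ·10^(Lᵢ/10)] with T = 95 min.
Σ tᵢ·10^(Lᵢ/10) = 40·10^(89.7/10) + 5·10^(75.0/10) + 30·10^(93.1/10) + 20·10^(61.0/10) = 9.877e+10.
L_eq = 10·log₁₀(9.877e+10/95) = 90.17 dB.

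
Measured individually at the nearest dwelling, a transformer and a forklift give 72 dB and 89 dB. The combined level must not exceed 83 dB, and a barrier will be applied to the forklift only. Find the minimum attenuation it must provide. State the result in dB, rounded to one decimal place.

The untreated sources together contribute 10^(72/10) = 1.585e+07, i.e. 72.00 dB.
To meet 83 dB overall, the treated forklift may contribute at most 10^(83/10) − 1.585e+07 = 1.837e+08, i.e. 82.64 dB.
So the forklift must be reduced from 89 to 82.64 dB: IL = 6.36 dB.

6.4 dB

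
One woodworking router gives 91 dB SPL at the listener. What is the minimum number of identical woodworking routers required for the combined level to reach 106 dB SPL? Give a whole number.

The shortfall is 106 − 91 = 15.0 dB, and N units add 10·log₁₀ N, so need 10·log₁₀ N ≥ 15.0.
N ≥ 10^(15.0/10) = 31.623, so N = 32.

32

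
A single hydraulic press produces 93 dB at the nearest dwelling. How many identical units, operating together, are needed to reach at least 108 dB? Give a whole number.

N identical sources give L₁ + 10·log₁₀ N, so require 10·log₁₀ N ≥ 108 − 93 = 15.0 dB.
N ≥ 10^(15.0/10) = 31.623, so N = 32.

32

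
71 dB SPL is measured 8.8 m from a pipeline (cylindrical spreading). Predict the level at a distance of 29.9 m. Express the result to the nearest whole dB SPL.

Cylindrical spreading from a line source gives a 10·log₁₀(r₂/r₁) drop.
L₂ = 71 − 10·log₁₀(29.9/8.8) = 71 − 5.312 = 65.69 dB SPL.

66 dB SPL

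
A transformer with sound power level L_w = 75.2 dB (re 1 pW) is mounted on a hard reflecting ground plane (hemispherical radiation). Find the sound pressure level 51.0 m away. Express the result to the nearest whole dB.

33 dB

Free-field hemispherical radiation: L_p = L_w − 10·log₁₀(2π·r²), r = 51.0 m.
2π·r² = 1.634e+04 m², 10·log₁₀ of that is 42.133 dB.
L_p = 75.2 − 42.133 = 33.07 dB.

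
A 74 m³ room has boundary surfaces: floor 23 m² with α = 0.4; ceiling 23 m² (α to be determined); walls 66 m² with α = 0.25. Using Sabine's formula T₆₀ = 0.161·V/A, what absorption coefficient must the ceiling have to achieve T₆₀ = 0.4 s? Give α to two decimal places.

A = 0.161·V/T₆₀ = 0.161·74/0.4 = 29.78 m² sabins.
Absorption from the other surfaces = 23·0.4 + 66·0.25 = 25.70 m², so the ceiling must supply 4.08 m² over 23 m².
α = 4.08/23 = 0.178.

0.18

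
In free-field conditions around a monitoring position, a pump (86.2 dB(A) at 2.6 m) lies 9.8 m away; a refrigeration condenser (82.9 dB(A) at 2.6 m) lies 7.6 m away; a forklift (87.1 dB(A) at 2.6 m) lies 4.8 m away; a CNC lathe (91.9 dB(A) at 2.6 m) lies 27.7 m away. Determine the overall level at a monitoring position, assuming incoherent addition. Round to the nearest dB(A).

83 dB(A)

Propagate each source to the receiver with L = L_ref − 20·log₁₀(r/r_ref), then add intensities.
pump: 86.2 − 20·log₁₀(9.8/2.6) = 86.2 − 11.53 = 74.67 dB(A).
refrigeration condenser: 82.9 − 20·log₁₀(7.6/2.6) = 82.9 − 9.32 = 73.58 dB(A).
forklift: 87.1 − 20·log₁₀(4.8/2.6) = 87.1 − 5.33 = 81.77 dB(A).
CNC lathe: 91.9 − 20·log₁₀(27.7/2.6) = 91.9 − 20.55 = 71.35 dB(A).
Σ 10^(L/10) = 2.163e+08 → L_total = 10·log₁₀(2.163e+08) = 83.35 dB(A).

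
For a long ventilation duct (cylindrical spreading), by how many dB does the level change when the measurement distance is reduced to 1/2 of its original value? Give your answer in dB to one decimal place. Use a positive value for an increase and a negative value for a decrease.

With cylindrical spreading the level changes by −10·log₁₀(r₂/r₁).
ΔL = −10·log₁₀(0.5) = +3.01 dB.

+3.0 dB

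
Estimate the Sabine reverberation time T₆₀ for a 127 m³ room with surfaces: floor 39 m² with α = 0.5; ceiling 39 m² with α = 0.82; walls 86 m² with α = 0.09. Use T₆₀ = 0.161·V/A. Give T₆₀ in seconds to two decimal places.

0.35 s

Summing Sᵢαᵢ: 39·0.5 + 39·0.82 + 86·0.09 = 59.22 m².
T₆₀ = 0.161 × 127 / 59.22 = 0.345 s.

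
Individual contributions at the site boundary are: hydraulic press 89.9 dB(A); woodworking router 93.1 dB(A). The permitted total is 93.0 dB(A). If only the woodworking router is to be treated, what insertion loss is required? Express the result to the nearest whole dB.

Fixed contribution from the other source: Σ 10^(L/10) = 10^(89.9/10) = 9.772e+08 (89.90 dB(A)).
The limit corresponds to 10^(93.0/10) = 1.995e+09; subtracting the fixed part leaves 1.018e+09 for the woodworking router, i.e. 90.08 dB(A).
Required insertion loss = 93.1 − 90.08 = 3.02 dB.

3 dB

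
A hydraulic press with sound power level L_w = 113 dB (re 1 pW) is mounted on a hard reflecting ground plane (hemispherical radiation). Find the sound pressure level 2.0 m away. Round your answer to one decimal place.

99.0 dB

Free-field hemispherical radiation: L_p = L_w − 10·log₁₀(2π·r²), r = 2.0 m.
2π·r² = 25.13 m², 10·log₁₀ of that is 14.002 dB.
L_p = 113 − 14.002 = 99.00 dB.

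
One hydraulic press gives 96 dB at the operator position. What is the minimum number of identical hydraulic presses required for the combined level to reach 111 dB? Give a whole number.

Need L₁ + 10·log₁₀ N ≥ 111, i.e. log₁₀ N ≥ 1.50.
N ≥ 10^(15.0/10) = 31.623, so N = 32.

32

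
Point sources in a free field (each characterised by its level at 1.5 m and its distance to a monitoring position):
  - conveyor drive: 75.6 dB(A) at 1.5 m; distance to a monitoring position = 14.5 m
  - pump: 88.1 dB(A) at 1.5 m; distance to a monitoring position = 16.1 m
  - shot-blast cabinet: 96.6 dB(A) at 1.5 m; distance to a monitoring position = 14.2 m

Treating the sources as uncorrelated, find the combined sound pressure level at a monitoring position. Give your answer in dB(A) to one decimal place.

77.6 dB(A)

First find each source's level at the receiver (point-source: −20·log₁₀(r/r_ref)), then combine on an intensity basis.
conveyor drive: 75.6 − 20·log₁₀(14.5/1.5) = 75.6 − 19.71 = 55.89 dB(A).
pump: 88.1 − 20·log₁₀(16.1/1.5) = 88.1 − 20.61 = 67.49 dB(A).
shot-blast cabinet: 96.6 − 20·log₁₀(14.2/1.5) = 96.6 − 19.52 = 77.08 dB(A).
Σ 10^(L/10) = 5.700e+07 → L_total = 10·log₁₀(5.700e+07) = 77.56 dB(A).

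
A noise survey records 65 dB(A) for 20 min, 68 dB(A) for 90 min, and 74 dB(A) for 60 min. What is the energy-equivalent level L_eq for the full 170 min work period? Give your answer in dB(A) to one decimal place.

71.0 dB(A)

The energy average is taken in the linear domain: L_eq = 10·log₁₀[(Σ tᵢ·10^(Lᵢ/10))/T], T = 170 min.
Σ tᵢ·10^(Lᵢ/10) = 20·10^(65/10) + 90·10^(68/10) + 60·10^(74/10) = 2.138e+09.
L_eq = 10·log₁₀(2.138e+09/170) = 71.00 dB(A).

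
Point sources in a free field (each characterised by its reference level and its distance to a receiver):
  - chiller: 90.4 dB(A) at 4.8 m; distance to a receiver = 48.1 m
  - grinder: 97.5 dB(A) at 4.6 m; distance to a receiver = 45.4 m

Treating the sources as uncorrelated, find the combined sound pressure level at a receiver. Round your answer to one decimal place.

78.4 dB(A)

Apply inverse-square spreading to bring every level to the receiver, then sum 10^(L/10).
chiller: 90.4 − 20·log₁₀(48.1/4.8) = 90.4 − 20.02 = 70.38 dB(A).
grinder: 97.5 − 20·log₁₀(45.4/4.6) = 97.5 − 19.89 = 77.61 dB(A).
Σ 10^(L/10) = 6.865e+07 → L_total = 10·log₁₀(6.865e+07) = 78.37 dB(A).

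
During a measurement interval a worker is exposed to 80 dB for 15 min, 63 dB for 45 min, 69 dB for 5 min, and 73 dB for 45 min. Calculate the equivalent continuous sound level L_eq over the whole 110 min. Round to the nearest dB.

L_eq = 10·log₁₀[(1/T)·Σ tᵢ·10^(Lᵢ/10)] with T = 110 min.
Σ tᵢ·10^(Lᵢ/10) = 15·10^(80/10) + 45·10^(63/10) + 5·10^(69/10) + 45·10^(73/10) = 2.527e+09.
L_eq = 10·log₁₀(2.527e+09/110) = 73.61 dB.

74 dB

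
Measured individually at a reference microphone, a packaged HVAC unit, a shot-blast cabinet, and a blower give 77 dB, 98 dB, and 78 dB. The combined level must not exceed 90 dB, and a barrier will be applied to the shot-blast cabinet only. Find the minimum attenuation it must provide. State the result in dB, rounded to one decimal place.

8.5 dB

Everything except the shot-blast cabinet sums to 10^(77/10) + 10^(78/10) = 1.132e+08 in linear terms, 80.54 dB.
The limit corresponds to 10^(90/10) = 1.000e+09; subtracting the fixed part leaves 8.868e+08 for the shot-blast cabinet, i.e. 89.48 dB.
So the shot-blast cabinet must be reduced from 98 to 89.48 dB: IL = 8.52 dB.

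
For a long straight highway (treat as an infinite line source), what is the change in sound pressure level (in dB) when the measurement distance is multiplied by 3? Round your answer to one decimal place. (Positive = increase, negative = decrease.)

-4.8 dB

Line-source spreading: ΔL = −10·log₁₀(r₂/r₁).
ΔL = −10·log₁₀(3) = -4.77 dB.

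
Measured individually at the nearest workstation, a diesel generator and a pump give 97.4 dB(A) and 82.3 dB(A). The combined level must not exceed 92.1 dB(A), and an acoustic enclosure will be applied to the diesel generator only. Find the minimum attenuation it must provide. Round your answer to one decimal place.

5.8 dB

Fixed contribution from the other source: Σ 10^(L/10) = 10^(82.3/10) = 1.698e+08 (82.30 dB(A)).
The limit corresponds to 10^(92.1/10) = 1.622e+09; subtracting the fixed part leaves 1.452e+09 for the diesel generator, i.e. 91.62 dB(A).
Required insertion loss = 97.4 − 91.62 = 5.78 dB.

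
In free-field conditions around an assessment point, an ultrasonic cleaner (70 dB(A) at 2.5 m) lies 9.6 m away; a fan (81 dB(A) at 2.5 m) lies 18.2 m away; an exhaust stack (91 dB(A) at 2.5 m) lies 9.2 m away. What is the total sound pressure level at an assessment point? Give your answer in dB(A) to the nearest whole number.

First find each source's level at the receiver (point-source: −20·log₁₀(r/r_ref)), then combine on an intensity basis.
ultrasonic cleaner: 70 − 20·log₁₀(9.6/2.5) = 70 − 11.69 = 58.31 dB(A).
fan: 81 − 20·log₁₀(18.2/2.5) = 81 − 17.24 = 63.76 dB(A).
exhaust stack: 91 − 20·log₁₀(9.2/2.5) = 91 − 11.32 = 79.68 dB(A).
Σ 10^(L/10) = 9.602e+07 → L_total = 10·log₁₀(9.602e+07) = 79.82 dB(A).

80 dB(A)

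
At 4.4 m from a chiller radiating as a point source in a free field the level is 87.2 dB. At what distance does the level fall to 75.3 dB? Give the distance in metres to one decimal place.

17.3 m

For a point source L₁ − L₂ = 20·log₁₀(r₂/r₁), so r₂ = r₁·10^((L₁−L₂)/20).
r₂ = 4.4·10^((87.2−75.3)/20) = 4.4·10^(11.9/20) = 17.32 m.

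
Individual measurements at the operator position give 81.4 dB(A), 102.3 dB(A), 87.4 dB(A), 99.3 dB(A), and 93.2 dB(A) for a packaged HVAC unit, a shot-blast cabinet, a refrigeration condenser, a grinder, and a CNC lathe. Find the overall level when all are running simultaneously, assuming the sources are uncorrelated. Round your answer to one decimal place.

104.5 dB(A)

Incoherent sources combine by intensity addition: L_total = 10·log₁₀(Σ 10^(L_i/10)).
Σ 10^(L/10) = 10^(81.4/10) + 10^(102.3/10) + 10^(87.4/10) + 10^(99.3/10) + 10^(93.2/10) = 2.827e+10.
L_total = 10·log₁₀(2.827e+10) = 104.51 dB(A).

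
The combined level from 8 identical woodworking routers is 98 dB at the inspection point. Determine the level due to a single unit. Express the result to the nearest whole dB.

89 dB

For N identical incoherent sources L_total = L₁ + 10·log₁₀ N, so L₁ = 98 − 10·log₁₀(8) = 98 − 9.031.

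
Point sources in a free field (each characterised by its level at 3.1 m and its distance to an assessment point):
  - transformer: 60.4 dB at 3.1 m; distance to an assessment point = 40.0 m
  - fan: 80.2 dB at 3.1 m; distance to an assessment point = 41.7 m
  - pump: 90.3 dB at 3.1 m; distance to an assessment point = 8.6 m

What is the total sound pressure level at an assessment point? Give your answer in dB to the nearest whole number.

81 dB

First find each source's level at the receiver (point-source: −20·log₁₀(r/r_ref)), then combine on an intensity basis.
transformer: 60.4 − 20·log₁₀(40.0/3.1) = 60.4 − 22.21 = 38.19 dB.
fan: 80.2 − 20·log₁₀(41.7/3.1) = 80.2 − 22.58 = 57.62 dB.
pump: 90.3 − 20·log₁₀(8.6/3.1) = 90.3 − 8.86 = 81.44 dB.
Σ 10^(L/10) = 1.398e+08 → L_total = 10·log₁₀(1.398e+08) = 81.46 dB.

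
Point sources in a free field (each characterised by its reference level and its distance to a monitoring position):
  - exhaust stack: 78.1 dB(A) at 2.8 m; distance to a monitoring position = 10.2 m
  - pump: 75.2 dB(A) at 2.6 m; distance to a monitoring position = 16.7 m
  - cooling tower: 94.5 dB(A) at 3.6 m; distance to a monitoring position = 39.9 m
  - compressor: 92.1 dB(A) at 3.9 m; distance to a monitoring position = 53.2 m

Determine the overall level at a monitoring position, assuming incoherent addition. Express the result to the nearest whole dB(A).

76 dB(A)

First find each source's level at the receiver (point-source: −20·log₁₀(r/r_ref)), then combine on an intensity basis.
exhaust stack: 78.1 − 20·log₁₀(10.2/2.8) = 78.1 − 11.23 = 66.87 dB(A).
pump: 75.2 − 20·log₁₀(16.7/2.6) = 75.2 − 16.15 = 59.05 dB(A).
cooling tower: 94.5 − 20·log₁₀(39.9/3.6) = 94.5 − 20.89 = 73.61 dB(A).
compressor: 92.1 − 20·log₁₀(53.2/3.9) = 92.1 − 22.70 = 69.40 dB(A).
Σ 10^(L/10) = 3.733e+07 → L_total = 10·log₁₀(3.733e+07) = 75.72 dB(A).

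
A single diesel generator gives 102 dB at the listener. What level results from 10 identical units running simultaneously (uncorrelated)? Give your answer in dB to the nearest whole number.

N identical incoherent sources raise the level by 10·log₁₀ N.
L_total = 102 + 10·log₁₀(10) = 102 + 10.000 = 112.00 dB.

112 dB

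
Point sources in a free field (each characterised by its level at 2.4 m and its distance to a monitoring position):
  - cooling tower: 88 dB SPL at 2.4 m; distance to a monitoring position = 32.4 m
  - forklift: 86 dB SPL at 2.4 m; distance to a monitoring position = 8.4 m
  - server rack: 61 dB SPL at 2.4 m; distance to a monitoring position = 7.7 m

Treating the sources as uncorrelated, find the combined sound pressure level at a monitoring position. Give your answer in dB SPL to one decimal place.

75.6 dB SPL

First find each source's level at the receiver (point-source: −20·log₁₀(r/r_ref)), then combine on an intensity basis.
cooling tower: 88 − 20·log₁₀(32.4/2.4) = 88 − 22.61 = 65.39 dB SPL.
forklift: 86 − 20·log₁₀(8.4/2.4) = 86 − 10.88 = 75.12 dB SPL.
server rack: 61 − 20·log₁₀(7.7/2.4) = 61 − 10.13 = 50.87 dB SPL.
Σ 10^(L/10) = 3.608e+07 → L_total = 10·log₁₀(3.608e+07) = 75.57 dB SPL.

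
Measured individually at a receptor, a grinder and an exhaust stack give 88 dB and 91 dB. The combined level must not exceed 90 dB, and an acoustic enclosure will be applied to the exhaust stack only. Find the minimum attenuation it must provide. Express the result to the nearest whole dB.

Fixed contribution from the other source: Σ 10^(L/10) = 10^(88/10) = 6.310e+08 (88.00 dB).
To meet 90 dB overall, the treated exhaust stack may contribute at most 10^(90/10) − 6.310e+08 = 3.690e+08, i.e. 85.67 dB.
Required insertion loss = 91 − 85.67 = 5.33 dB.

5 dB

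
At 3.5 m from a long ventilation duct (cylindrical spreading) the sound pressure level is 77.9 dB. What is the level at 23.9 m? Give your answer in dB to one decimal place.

Line-source attenuation: ΔL = 10·log₁₀(r₂/r₁) = 10·log₁₀(23.9/3.5) = 8.343 dB.
L₂ = 77.9 − 10·log₁₀(23.9/3.5) = 77.9 − 8.343 = 69.56 dB.

69.6 dB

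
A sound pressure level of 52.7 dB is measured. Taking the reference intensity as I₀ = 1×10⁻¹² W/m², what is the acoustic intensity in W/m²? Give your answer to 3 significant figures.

I = I₀·10^(L/10) = 10⁻¹² × 10^(52.7/10) = 10^(-6.730).

1.86e-07 W/m²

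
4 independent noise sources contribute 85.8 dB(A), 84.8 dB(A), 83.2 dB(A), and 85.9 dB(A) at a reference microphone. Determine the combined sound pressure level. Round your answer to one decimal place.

91.1 dB(A)

Incoherent sources combine by intensity addition: L_total = 10·log₁₀(Σ 10^(L_i/10)).
Σ 10^(L/10) = 10^(85.8/10) + 10^(84.8/10) + 10^(83.2/10) + 10^(85.9/10) = 1.280e+09.
L_total = 10·log₁₀(1.280e+09) = 91.07 dB(A).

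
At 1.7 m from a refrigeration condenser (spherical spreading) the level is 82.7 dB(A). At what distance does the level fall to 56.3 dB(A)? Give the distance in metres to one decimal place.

Point-source spreading drops the level by 20·log₁₀(r₂/r₁); inverting, r₂/r₁ = 10^(ΔL/20).
r₂ = 1.7·10^((82.7−56.3)/20) = 1.7·10^(26.4/20) = 35.52 m.

35.5 m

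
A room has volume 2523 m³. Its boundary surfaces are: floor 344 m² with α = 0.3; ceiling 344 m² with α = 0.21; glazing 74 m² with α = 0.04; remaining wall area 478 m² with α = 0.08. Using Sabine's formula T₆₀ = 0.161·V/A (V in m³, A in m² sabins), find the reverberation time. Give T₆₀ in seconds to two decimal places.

Total absorption A = 344·0.3 + 344·0.21 + 74·0.04 + 478·0.08 = 216.64 m² sabins.
T₆₀ = 0.161 × 2523 / 216.64 = 1.875 s.

1.88 s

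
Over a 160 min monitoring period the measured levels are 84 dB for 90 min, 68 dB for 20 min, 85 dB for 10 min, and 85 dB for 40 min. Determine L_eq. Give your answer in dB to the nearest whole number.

84 dB

L_eq = 10·log₁₀[(1/T)·Σ tᵢ·10^(Lᵢ/10)] with T = 160 min.
Σ tᵢ·10^(Lᵢ/10) = 90·10^(84/10) + 20·10^(68/10) + 10·10^(85/10) + 40·10^(85/10) = 3.854e+10.
L_eq = 10·log₁₀(3.854e+10/160) = 83.82 dB.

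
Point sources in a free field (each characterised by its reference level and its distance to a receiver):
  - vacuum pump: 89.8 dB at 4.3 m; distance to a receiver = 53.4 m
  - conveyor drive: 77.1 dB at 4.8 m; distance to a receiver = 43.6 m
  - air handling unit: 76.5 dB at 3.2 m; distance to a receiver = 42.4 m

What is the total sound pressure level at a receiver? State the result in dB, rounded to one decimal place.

First find each source's level at the receiver (point-source: −20·log₁₀(r/r_ref)), then combine on an intensity basis.
vacuum pump: 89.8 − 20·log₁₀(53.4/4.3) = 89.8 − 21.88 = 67.92 dB.
conveyor drive: 77.1 − 20·log₁₀(43.6/4.8) = 77.1 − 19.16 = 57.94 dB.
air handling unit: 76.5 − 20·log₁₀(42.4/3.2) = 76.5 − 22.44 = 54.06 dB.
Σ 10^(L/10) = 7.068e+06 → L_total = 10·log₁₀(7.068e+06) = 68.49 dB.

68.5 dB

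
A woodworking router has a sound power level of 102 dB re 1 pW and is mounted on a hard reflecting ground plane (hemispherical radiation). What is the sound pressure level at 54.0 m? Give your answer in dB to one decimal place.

59.4 dB

L_p = L_w − 10·log₁₀(2π·r²) with r = 54.0 m.
2π·r² = 1.832e+04 m², 10·log₁₀ of that is 42.630 dB.
L_p = 102 − 42.630 = 59.37 dB.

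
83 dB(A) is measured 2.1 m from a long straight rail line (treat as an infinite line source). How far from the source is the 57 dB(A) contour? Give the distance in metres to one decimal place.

836.0 m

Line-source spreading drops the level by 10·log₁₀(r₂/r₁); inverting, r₂/r₁ = 10^(ΔL/10).
r₂ = 2.1·10^((83−57)/10) = 2.1·10^(26.0/10) = 836.03 m.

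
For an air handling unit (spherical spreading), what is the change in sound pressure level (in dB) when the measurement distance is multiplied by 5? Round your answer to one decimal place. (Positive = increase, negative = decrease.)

-14.0 dB

A point source loses 6 dB per doubling of distance; generally ΔL = −20·log₁₀(r₂/r₁).
ΔL = −20·log₁₀(5) = -13.98 dB.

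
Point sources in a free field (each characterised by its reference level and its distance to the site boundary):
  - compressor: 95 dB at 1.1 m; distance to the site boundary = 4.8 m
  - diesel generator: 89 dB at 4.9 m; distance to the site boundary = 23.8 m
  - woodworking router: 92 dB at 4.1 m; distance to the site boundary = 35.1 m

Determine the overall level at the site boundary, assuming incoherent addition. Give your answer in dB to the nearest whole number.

83 dB

First find each source's level at the receiver (point-source: −20·log₁₀(r/r_ref)), then combine on an intensity basis.
compressor: 95 − 20·log₁₀(4.8/1.1) = 95 − 12.80 = 82.20 dB.
diesel generator: 89 − 20·log₁₀(23.8/4.9) = 89 − 13.73 = 75.27 dB.
woodworking router: 92 − 20·log₁₀(35.1/4.1) = 92 − 18.65 = 73.35 dB.
Σ 10^(L/10) = 2.214e+08 → L_total = 10·log₁₀(2.214e+08) = 83.45 dB.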